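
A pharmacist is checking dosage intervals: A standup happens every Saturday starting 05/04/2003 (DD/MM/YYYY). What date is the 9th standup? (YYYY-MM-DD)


First occurrence: 2003-04-05 (occurrence 1)
Each occurrence is 7 days after the previous.
Occurrence 9 is 8 weeks after the first.
8 weeks = 56 days
2003-04-05 + 56 days = 2003-05-31

2003-05-31


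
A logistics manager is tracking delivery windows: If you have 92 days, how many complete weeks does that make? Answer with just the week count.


Total days: 92
Days per week: 7
Division: 92 / 7 = 13 remainder 1
Complete weeks: 13
Remaining days: 1

13


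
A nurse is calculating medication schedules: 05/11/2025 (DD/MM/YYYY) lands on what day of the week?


Date: 2025-11-05
January 1, 2025 is a Wednesday
Day of year: 309
Offset from Jan 1: 308 days
308 mod 7 = 0
Result: Wednesday

Wednesday


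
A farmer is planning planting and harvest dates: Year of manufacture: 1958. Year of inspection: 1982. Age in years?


Birth year: 1958
Current year: 1982
Age = current year - birth year
Age = 1982 - 1958 = 24

24


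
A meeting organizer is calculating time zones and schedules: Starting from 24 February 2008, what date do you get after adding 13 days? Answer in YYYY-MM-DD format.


Start: 2008-02-24
Adding 13 days
Days remaining in February: 5
After February: 8 days still to add
March 2008 has 31 days, need 8
Result: 2008-03-08

2008-03-08


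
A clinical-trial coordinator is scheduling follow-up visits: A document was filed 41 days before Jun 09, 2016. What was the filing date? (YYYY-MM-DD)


Start: 2016-06-09
Subtracting 41 days
Days already passed in June: 9
After going back through June: 32 more days to subtract
May 2016: 31 days, 1 remaining
April 2016 has 30 days, need 1
Result: 2016-04-29

2016-04-29


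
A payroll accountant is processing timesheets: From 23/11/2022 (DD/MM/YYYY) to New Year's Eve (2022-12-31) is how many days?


Start: November 23, 2022
End: December 31, 2022
Days left in November: 7
December: 31
Sum of remaining months: 31
Total: 7 + 31 = 38

38


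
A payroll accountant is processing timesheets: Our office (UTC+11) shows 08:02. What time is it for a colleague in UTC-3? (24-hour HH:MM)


Local time: 08:02 at UTC+11 (offset 11h)
Target zone: UTC-3 (offset -3h)
Difference: -3 - (11) = -14 hours
Calculation: 8 + (-14) = -6
Wraparound: (-6) mod 24 = 18
Result: 18:02

18:02


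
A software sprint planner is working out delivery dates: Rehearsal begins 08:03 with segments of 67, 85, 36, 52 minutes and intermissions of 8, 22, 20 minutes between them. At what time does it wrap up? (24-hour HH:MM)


Start: 08:03 = 483 min from midnight
  after task 1 (67 min): 09:10
  after break (8 min): 09:18
  after task 2 (85 min): 10:43
  after break (22 min): 11:05
  after task 3 (36 min): 11:41
  after break (20 min): 12:01
  after task 4 (52 min): 12:53
Total elapsed: 290 minutes
End time: 12:53

12:53


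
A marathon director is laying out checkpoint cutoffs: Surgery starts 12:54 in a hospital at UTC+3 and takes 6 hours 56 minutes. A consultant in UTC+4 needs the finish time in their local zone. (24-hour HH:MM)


Start: 12:54 in UTC+3
Step 1 - add duration:
  minutes: 54 + 56 = 110 (carry 1h)
  hours: 12 + 6 + 1 = 19
  end in UTC+3: 19:50
Step 2 - convert UTC+3 -> UTC+4:
  offset difference: 4 - (3) = 1 hours
  19 + (1) = 20 -> mod 24 = 20
Result: 20:50 in UTC+4

20:50


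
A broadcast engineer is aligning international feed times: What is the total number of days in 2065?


Year: 2065
Check leap year rules:
Divisible by 4? No
2065 is not a leap year
Days: 365

365


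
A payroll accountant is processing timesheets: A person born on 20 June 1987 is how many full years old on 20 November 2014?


Birth: 1987-06-20
Reference: 2014-11-20
Year difference: 2014 - 1987 = 27
Has birthday (06-20) occurred by 11-20? Yes
Age in full years: 27

27


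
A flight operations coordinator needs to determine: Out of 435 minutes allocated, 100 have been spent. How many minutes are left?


Total budget: 435 minutes
Time used: 100 minutes
Remaining: 435 - 100 = 335 minutes
Percent used: 23.0%
Percent remaining: 77.0%

335


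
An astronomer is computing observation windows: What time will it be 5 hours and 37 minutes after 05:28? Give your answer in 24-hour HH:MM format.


Start time: 05:28
Adding: 5 hours 37 minutes
Minutes: 28 + 37 = 65
Minute overflow: 65 >= 60, so carry 1 hour, minutes = 5
Hours: 5 + 5 + 1 = 11
Result: 11:05

11:05


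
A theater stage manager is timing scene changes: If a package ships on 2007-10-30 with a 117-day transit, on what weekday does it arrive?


Start: 2007-10-30 (Tuesday)
Step 1 - find target date: add 117 days
  2007-10-30 + 117 days = 2008-02-24
Step 2 - day of week:
  117 mod 7 = 5
  Tuesday + 5 days -> Sunday
Result: Sunday (2008-02-24)

Sunday


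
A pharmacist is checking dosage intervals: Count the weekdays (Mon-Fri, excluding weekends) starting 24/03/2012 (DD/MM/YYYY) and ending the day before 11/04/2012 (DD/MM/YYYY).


Start: 2012-03-24 (Saturday)
End (exclusive): 2012-04-11 (Wednesday)
Total calendar days: 18
Full weeks: 18 // 7 = 2 -> 10 weekdays
Remaining 4 days starting on Saturday:
  Sat(-), Sun(-), Mon(w), Tue(w) -> 2 weekdays
Total business days: 10 + 2 = 12

12


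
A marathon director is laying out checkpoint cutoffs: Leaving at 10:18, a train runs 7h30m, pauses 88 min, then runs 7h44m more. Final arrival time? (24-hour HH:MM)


Depart: 10:18
Leg 1: +450 min -> 17:48
Layover: +88 min -> 19:16
Leg 2: +464 min -> 03:00
Total travel: 1002 minutes = 16h 42m
Arrival: 03:00

03:00


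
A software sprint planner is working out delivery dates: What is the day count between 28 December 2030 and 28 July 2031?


Start date: 2030-12-28
End date: 2031-07-28
Dec 2030: +4 days
Jan 2031: +31 days
Feb 2031: +28 days
... (5 more months)
Total: 212 days

212


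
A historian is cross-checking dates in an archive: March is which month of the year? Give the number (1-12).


Calendar month order:
2. February
3. March <--
4. April
March is month number 3

3


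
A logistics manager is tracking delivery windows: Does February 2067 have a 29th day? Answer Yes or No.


Year: 2067
Divisible by 4? 2067 / 4 = 516.75 -> No
Not divisible by 4, so NOT a leap year

No


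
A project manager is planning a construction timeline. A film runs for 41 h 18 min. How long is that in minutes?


Hours: 41
Minutes: 18
Convert hours to minutes: 41 x 60 = 2460
Add remaining minutes: 2460 + 18 = 2478

2478


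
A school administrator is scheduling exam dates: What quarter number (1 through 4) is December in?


Month: December (month 12)
Q1: January-March (months 1-3)
Q2: April-June (months 4-6)
Q3: July-September (months 7-9)
Q4: October-December (months 10-12)
Month 12 falls in Q4

4


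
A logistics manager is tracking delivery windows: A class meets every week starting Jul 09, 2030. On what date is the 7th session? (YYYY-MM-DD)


First occurrence: 2030-07-09 (occurrence 1)
Each occurrence is 7 days after the previous.
Occurrence 7 is 6 weeks after the first.
6 weeks = 42 days
2030-07-09 + 42 days = 2030-08-20

2030-08-20


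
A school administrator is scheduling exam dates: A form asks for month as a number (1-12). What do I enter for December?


Calendar month order:
11. November
12. December <--
December is month number 12

12


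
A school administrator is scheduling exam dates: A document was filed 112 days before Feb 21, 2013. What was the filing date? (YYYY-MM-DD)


Start: 2013-02-21
Subtracting 112 days
Days already passed in February: 21
After going back through February: 91 more days to subtract
January 2013: 31 days, 60 remaining
December 2012: 31 days, 29 remaining
November 2012 has 30 days, need 29
Result: 2012-11-01

2012-11-01


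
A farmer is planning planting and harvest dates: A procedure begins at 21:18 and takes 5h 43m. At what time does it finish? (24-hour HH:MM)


Start time: 21:18
Adding: 5 hours 43 minutes
Minutes: 18 + 43 = 61
Minute overflow: 61 >= 60, so carry 1 hour, minutes = 1
Hours: 21 + 5 + 1 = 27
Hour wraparound: 27 mod 24 = 3
Result: 03:01

03:01


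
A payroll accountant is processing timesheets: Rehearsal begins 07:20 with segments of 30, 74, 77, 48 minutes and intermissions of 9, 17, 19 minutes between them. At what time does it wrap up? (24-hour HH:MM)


Start: 07:20 = 440 min from midnight
  after task 1 (30 min): 07:50
  after break (9 min): 07:59
  after task 2 (74 min): 09:13
  after break (17 min): 09:30
  after task 3 (77 min): 10:47
  after break (19 min): 11:06
  after task 4 (48 min): 11:54
Total elapsed: 274 minutes
End time: 11:54

11:54


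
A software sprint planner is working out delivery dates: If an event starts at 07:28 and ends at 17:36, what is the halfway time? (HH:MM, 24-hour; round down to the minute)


Start time: 07:28 = 448 minutes from midnight
End time: 17:36 = 1056 minutes from midnight
Sum: 448 + 1056 = 1504
Midpoint: 1504 / 2 = 752 minutes
Convert: 752 / 60 = 12 hours, 32 minutes
Result: 12:32

12:32


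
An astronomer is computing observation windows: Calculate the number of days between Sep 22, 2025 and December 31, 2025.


Start: September 22, 2025
End: December 31, 2025
Days left in September: 8
October: 31
November: 30
December: 31
Sum of remaining months: 92
Total: 8 + 92 = 100

100


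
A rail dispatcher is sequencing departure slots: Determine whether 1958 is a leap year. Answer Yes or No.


Year: 1958
Divisible by 4? 1958 / 4 = 489.5 -> No
Not divisible by 4, so NOT a leap year

No


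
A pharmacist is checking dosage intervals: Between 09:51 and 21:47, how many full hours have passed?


Start: 09:51
End: 21:47
Hour difference: 21 - 9 = 12 hours
Minute difference: 47 - 51 = -4 minutes
Total minutes: 716
Complete hours: 716 / 60 = 11 (remainder 56)

11


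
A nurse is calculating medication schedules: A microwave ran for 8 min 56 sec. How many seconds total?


Minutes: 8
Extra seconds: 56
Seconds per minute: 60
Minutes to seconds: 8 x 60 = 480
Total: 480 + 56 = 536

536


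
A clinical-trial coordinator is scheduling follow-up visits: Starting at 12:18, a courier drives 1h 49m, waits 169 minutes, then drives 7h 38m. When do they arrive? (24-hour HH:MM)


Depart: 12:18
Leg 1: +109 min -> 14:07
Layover: +169 min -> 16:56
Leg 2: +458 min -> 00:34
Total travel: 736 minutes = 12h 16m
Arrival: 00:34

00:34


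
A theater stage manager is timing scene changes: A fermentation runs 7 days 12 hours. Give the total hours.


Days: 7
Extra hours: 12
Hours per day: 24
Days to hours: 7 x 24 = 168
Total: 168 + 12 = 180

180


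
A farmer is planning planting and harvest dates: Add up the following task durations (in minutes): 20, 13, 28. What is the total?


Durations: 20, 13, 28
Running sum: 20
+ 13 = 33
+ 28 = 61
Total duration: 61 minutes
That is 1 hours and 1 minutes

61


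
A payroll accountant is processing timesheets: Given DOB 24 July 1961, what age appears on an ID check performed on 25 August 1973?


Birth: 1961-07-24
Reference: 1973-08-25
Year difference: 1973 - 1961 = 12
Has birthday (07-24) occurred by 08-25? Yes
Age in full years: 12

12


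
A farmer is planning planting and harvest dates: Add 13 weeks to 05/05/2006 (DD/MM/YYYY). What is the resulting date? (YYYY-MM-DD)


Start: 2006-05-05
Weeks to add: 13
Convert to days: 13 x 7 = 91 days
Add 91 days to 2006-05-05
Result: 2006-08-04

2006-08-04


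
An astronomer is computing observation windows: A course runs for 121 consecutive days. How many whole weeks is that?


Total days: 121
Days per week: 7
Division: 121 / 7 = 17 remainder 2
Complete weeks: 17
Remaining days: 2

17


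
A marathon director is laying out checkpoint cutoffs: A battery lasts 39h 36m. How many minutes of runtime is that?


Hours: 39
Extra minutes: 36
Minutes per hour: 60
Hours to minutes: 39 x 60 = 2340
Total: 2340 + 36 = 2376

2376


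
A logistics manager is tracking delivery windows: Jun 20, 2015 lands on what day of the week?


Date: 2015-06-20
January 1, 2015 is a Thursday
Day of year: 171
Offset from Jan 1: 170 days
170 mod 7 = 2
Result: Saturday

Saturday


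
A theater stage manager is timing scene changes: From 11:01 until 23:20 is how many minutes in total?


Start time: 11:01 = 661 minutes from midnight
End time: 23:20 = 1400 minutes from midnight
Difference: 1400 - 661 = 739 minutes
That is 12 hours and 19 minutes

739


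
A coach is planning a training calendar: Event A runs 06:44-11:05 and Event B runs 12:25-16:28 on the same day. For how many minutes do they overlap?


Interval A: [404, 665] minutes from midnight
Interval B: [745, 988] minutes from midnight
Overlap start = max(404, 745) = 745
Overlap end = min(665, 988) = 665
End <= start, so the intervals do not overlap: 0 minutes

0


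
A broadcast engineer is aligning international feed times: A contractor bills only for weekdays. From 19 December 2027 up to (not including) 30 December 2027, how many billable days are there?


Start: 2027-12-19 (Sunday)
End (exclusive): 2027-12-30 (Thursday)
Total calendar days: 11
Full weeks: 11 // 7 = 1 -> 5 weekdays
Remaining 4 days starting on Sunday:
  Sun(-), Mon(w), Tue(w), Wed(w) -> 3 weekdays
Total business days: 5 + 3 = 8

8


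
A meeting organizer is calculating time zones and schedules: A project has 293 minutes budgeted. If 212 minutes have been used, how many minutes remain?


Total budget: 293 minutes
Time used: 212 minutes
Remaining: 293 - 212 = 81 minutes
Percent used: 72.4%
Percent remaining: 27.6%

81


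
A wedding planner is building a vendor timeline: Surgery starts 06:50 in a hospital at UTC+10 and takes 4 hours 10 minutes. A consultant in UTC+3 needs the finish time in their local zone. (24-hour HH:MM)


Start: 06:50 in UTC+10
Step 1 - add duration:
  minutes: 50 + 10 = 60 (carry 1h)
  hours: 6 + 4 + 1 = 11
  end in UTC+10: 11:00
Step 2 - convert UTC+10 -> UTC+3:
  offset difference: 3 - (10) = -7 hours
  11 + (-7) = 4 -> mod 24 = 4
Result: 04:00 in UTC+3

04:00


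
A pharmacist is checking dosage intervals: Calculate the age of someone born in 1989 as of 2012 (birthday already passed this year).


Birth year: 1989
Current year: 2012
Age = current year - birth year
Age = 2012 - 1989 = 23

23


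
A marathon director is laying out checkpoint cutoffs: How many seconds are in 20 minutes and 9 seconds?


Minutes: 20
Seconds: 9
Convert minutes to seconds: 20 x 60 = 1200
Add remaining seconds: 1200 + 9 = 1209

1209


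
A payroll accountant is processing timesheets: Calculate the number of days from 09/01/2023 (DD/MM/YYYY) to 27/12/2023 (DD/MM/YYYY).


Start date: 2023-01-09
End date: 2023-12-27
Jan 2023: +23 days
Feb 2023: +28 days
Mar 2023: +31 days
... (9 more months)
Total: 352 days

352


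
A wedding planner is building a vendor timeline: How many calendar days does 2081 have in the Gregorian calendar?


Year: 2081
Check leap year rules:
Divisible by 4? No
2081 is not a leap year
Days: 365

365


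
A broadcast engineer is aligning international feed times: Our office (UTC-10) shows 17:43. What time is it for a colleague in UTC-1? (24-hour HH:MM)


Local time: 17:43 at UTC-10 (offset -10h)
Target zone: UTC-1 (offset -1h)
Difference: -1 - (-10) = 9 hours
Calculation: 17 + (9) = 26
Wraparound: (26) mod 24 = 2
Result: 02:43

02:43


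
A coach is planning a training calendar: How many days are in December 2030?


Month: December
Year: 2030
December is a 31-day month
Total: 31 days

31


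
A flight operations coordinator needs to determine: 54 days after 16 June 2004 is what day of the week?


Start: 2004-06-16 (Wednesday)
Step 1 - find target date: add 54 days
  2004-06-16 + 54 days = 2004-08-09
Step 2 - day of week:
  54 mod 7 = 5
  Wednesday + 5 days -> Monday
Result: Monday (2004-08-09)

Monday


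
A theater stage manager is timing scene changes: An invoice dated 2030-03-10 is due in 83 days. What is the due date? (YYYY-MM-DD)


Start: 2030-03-10
Adding 83 days
Days remaining in March: 21
After March: 62 days still to add
April 2030: 30 days, 32 remaining
May 2030: 31 days, 1 remaining
June 2030 has 30 days, need 1
Result: 2030-06-01

2030-06-01


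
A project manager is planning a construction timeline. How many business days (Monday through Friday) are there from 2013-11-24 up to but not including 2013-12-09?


Start: 2013-11-24 (Sunday)
End (exclusive): 2013-12-09 (Monday)
Total calendar days: 15
Full weeks: 15 // 7 = 2 -> 10 weekdays
Remaining 1 days starting on Sunday:
  Sun(-) -> 0 weekdays
Total business days: 10 + 0 = 10

10


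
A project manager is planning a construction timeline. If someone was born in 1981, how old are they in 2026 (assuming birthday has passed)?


Birth year: 1981
Current year: 2026
Age = current year - birth year
Age = 2026 - 1981 = 45

45


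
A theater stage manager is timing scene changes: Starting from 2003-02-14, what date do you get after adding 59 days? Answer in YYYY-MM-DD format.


Start: 2003-02-14
Adding 59 days
Days remaining in February: 14
After February: 45 days still to add
March 2003: 31 days, 14 remaining
April 2003 has 30 days, need 14
Result: 2003-04-14

2003-04-14


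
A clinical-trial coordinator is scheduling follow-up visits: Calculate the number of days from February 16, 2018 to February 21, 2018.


Start date: 2018-02-16
End date: 2018-02-21
Feb 2018: +5 days
Total: 5 days

5


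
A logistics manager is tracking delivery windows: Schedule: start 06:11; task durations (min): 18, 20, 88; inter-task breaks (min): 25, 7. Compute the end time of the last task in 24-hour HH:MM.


Start: 06:11 = 371 min from midnight
  after task 1 (18 min): 06:29
  after break (25 min): 06:54
  after task 2 (20 min): 07:14
  after break (7 min): 07:21
  after task 3 (88 min): 08:49
Total elapsed: 158 minutes
End time: 08:49

08:49


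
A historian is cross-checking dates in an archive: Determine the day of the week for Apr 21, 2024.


Date: 2024-04-21
January 1, 2024 is a Monday
Day of year: 112
Offset from Jan 1: 111 days
111 mod 7 = 6
Result: Sunday

Sunday


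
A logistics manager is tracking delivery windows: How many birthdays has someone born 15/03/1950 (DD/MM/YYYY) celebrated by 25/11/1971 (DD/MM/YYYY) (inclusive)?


Birth: 1950-03-15
Reference: 1971-11-25
Year difference: 1971 - 1950 = 21
Has birthday (03-15) occurred by 11-25? Yes
Age in full years: 21

21


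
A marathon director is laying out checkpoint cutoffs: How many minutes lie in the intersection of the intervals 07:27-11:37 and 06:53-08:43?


Interval A: [447, 697] minutes from midnight
Interval B: [413, 523] minutes from midnight
Overlap start = max(447, 413) = 447
Overlap end = min(697, 523) = 523
Overlap = 523 - 447 = 76 minutes

76


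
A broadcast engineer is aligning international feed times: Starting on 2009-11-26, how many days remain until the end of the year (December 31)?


Start: November 26, 2009
End: December 31, 2009
Days left in November: 4
December: 31
Sum of remaining months: 31
Total: 4 + 31 = 35

35


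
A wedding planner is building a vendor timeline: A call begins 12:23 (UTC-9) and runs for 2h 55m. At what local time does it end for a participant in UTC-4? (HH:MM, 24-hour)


Start: 12:23 in UTC-9
Step 1 - add duration:
  minutes: 23 + 55 = 78 (carry 1h)
  hours: 12 + 2 + 1 = 15
  end in UTC-9: 15:18
Step 2 - convert UTC-9 -> UTC-4:
  offset difference: -4 - (-9) = 5 hours
  15 + (5) = 20 -> mod 24 = 20
Result: 20:18 in UTC-4

20:18


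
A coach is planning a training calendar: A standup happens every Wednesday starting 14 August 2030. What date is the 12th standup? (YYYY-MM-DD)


First occurrence: 2030-08-14 (occurrence 1)
Each occurrence is 7 days after the previous.
Occurrence 12 is 11 weeks after the first.
11 weeks = 77 days
2030-08-14 + 77 days = 2030-10-30

2030-10-30


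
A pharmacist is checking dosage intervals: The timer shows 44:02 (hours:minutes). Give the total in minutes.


Hours: 44
Minutes: 2
Convert hours to minutes: 44 x 60 = 2640
Add remaining minutes: 2640 + 2 = 2642

2642


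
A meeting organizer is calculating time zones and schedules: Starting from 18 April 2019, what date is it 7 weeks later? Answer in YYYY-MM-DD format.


Start: 2019-04-18
Weeks to add: 7
Convert to days: 7 x 7 = 49 days
Add 49 days to 2019-04-18
Result: 2019-06-06

2019-06-06


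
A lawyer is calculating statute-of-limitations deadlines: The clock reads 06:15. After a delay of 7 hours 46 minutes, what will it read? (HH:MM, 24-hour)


Start time: 06:15
Adding: 7 hours 46 minutes
Minutes: 15 + 46 = 61
Minute overflow: 61 >= 60, so carry 1 hour, minutes = 1
Hours: 6 + 7 + 1 = 14
Result: 14:01

14:01


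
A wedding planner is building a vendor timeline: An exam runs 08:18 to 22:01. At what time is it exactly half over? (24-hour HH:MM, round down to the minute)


Start time: 08:18 = 498 minutes from midnight
End time: 22:01 = 1321 minutes from midnight
Sum: 498 + 1321 = 1819
Midpoint: 1819 / 2 = 909 minutes
Convert: 909 / 60 = 15 hours, 9 minutes
Result: 15:09

15:09


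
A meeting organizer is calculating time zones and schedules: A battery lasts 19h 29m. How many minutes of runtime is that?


Hours: 19
Extra minutes: 29
Minutes per hour: 60
Hours to minutes: 19 x 60 = 1140
Total: 1140 + 29 = 1169

1169


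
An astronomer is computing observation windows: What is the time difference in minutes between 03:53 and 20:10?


Start time: 03:53 = 233 minutes from midnight
End time: 20:10 = 1210 minutes from midnight
Difference: 1210 - 233 = 977 minutes
That is 16 hours and 17 minutes

977


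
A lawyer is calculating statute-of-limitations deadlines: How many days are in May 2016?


Month: May
Year: 2016
May is a 31-day month
Total: 31 days

31


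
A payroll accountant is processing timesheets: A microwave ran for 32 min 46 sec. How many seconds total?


Minutes: 32
Extra seconds: 46
Seconds per minute: 60
Minutes to seconds: 32 x 60 = 1920
Total: 1920 + 46 = 1966

1966


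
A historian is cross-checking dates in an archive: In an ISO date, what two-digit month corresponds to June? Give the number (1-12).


Calendar month order:
5. May
6. June <--
7. July
June is month number 6

6


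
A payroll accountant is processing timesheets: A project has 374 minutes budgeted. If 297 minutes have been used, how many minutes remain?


Total budget: 374 minutes
Time used: 297 minutes
Remaining: 374 - 297 = 77 minutes
Percent used: 79.4%
Percent remaining: 20.6%

77


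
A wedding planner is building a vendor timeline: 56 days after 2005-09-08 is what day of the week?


Start: 2005-09-08 (Thursday)
Step 1 - find target date: add 56 days
  2005-09-08 + 56 days = 2005-11-03
Step 2 - day of week:
  56 mod 7 = 0
  Thursday + 0 days -> Thursday
Result: Thursday (2005-11-03)

Thursday


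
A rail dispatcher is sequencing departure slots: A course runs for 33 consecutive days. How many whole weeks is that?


Total days: 33
Days per week: 7
Division: 33 / 7 = 4 remainder 5
Complete weeks: 4
Remaining days: 5

4


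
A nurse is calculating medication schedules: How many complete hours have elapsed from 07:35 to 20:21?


Start: 07:35
End: 20:21
Hour difference: 20 - 7 = 13 hours
Minute difference: 21 - 35 = -14 minutes
Total minutes: 766
Complete hours: 766 / 60 = 12 (remainder 46)

12


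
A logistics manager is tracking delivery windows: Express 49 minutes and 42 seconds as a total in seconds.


Minutes: 49
Seconds: 42
Convert minutes to seconds: 49 x 60 = 2940
Add remaining seconds: 2940 + 42 = 2982

2982


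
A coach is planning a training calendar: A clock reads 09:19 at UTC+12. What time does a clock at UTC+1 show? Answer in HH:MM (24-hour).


Local time: 09:19 at UTC+12 (offset 12h)
Target zone: UTC+1 (offset 1h)
Difference: 1 - (12) = -11 hours
Calculation: 9 + (-11) = -2
Wraparound: (-2) mod 24 = 22
Result: 22:19

22:19


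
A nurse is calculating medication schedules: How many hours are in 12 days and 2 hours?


Days: 12
Extra hours: 2
Hours per day: 24
Days to hours: 12 x 24 = 288
Total: 288 + 2 = 290

290


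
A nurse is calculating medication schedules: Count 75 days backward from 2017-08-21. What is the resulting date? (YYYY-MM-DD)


Start: 2017-08-21
Subtracting 75 days
Days already passed in August: 21
After going back through August: 54 more days to subtract
July 2017: 31 days, 23 remaining
June 2017 has 30 days, need 23
Result: 2017-06-07

2017-06-07


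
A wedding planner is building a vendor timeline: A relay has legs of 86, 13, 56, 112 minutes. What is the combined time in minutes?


Durations: 86, 13, 56, 112
Running sum: 86
+ 13 = 99
+ 56 = 155
+ 112 = 267
Total duration: 267 minutes
That is 4 hours and 27 minutes

267


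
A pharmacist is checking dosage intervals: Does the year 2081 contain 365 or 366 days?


Year: 2081
Check leap year rules:
Divisible by 4? No
2081 is not a leap year
Days: 365

365


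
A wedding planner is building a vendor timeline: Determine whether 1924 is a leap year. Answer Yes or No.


Year: 1924
Divisible by 4? 1924 / 4 = 481.0 -> Yes
Divisible by 100? 1924 / 100 = 19.24 -> No
Divisible by 4 but not 100, so it IS a leap year

Yes


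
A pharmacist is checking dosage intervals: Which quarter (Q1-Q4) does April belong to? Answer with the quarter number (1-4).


Month: April (month 4)
Q1: January-March (months 1-3)
Q2: April-June (months 4-6)
Q3: July-September (months 7-9)
Q4: October-December (months 10-12)
Month 4 falls in Q2

2


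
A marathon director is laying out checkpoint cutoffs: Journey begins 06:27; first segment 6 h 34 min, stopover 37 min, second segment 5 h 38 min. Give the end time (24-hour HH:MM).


Depart: 06:27
Leg 1: +394 min -> 13:01
Layover: +37 min -> 13:38
Leg 2: +338 min -> 19:16
Total travel: 769 minutes = 12h 49m
Arrival: 19:16

19:16


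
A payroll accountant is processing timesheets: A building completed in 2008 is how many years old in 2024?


Birth year: 2008
Current year: 2024
Age = current year - birth year
Age = 2024 - 2008 = 16

16


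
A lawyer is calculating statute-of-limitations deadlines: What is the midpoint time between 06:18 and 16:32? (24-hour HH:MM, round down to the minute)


Start time: 06:18 = 378 minutes from midnight
End time: 16:32 = 992 minutes from midnight
Sum: 378 + 992 = 1370
Midpoint: 1370 / 2 = 685 minutes
Convert: 685 / 60 = 11 hours, 25 minutes
Result: 11:25

11:25


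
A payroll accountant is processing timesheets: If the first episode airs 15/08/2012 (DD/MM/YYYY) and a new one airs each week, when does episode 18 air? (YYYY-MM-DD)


First occurrence: 2012-08-15 (occurrence 1)
Each occurrence is 7 days after the previous.
Occurrence 18 is 17 weeks after the first.
17 weeks = 119 days
2012-08-15 + 119 days = 2012-12-12

2012-12-12


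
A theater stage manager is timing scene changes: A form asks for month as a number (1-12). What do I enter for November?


Calendar month order:
10. October
11. November <--
12. December
November is month number 11

11


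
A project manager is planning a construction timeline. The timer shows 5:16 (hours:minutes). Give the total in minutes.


Hours: 5
Minutes: 16
Convert hours to minutes: 5 x 60 = 300
Add remaining minutes: 300 + 16 = 316

316


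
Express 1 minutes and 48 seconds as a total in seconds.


Minutes: 1
Seconds: 48
Convert minutes to seconds: 1 x 60 = 60
Add remaining seconds: 60 + 48 = 108

108


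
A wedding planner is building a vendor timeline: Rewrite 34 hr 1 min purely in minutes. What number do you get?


Hours: 34
Extra minutes: 1
Minutes per hour: 60
Hours to minutes: 34 x 60 = 2040
Total: 2040 + 1 = 2041

2041


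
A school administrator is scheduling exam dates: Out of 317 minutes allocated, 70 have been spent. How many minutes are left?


Total budget: 317 minutes
Time used: 70 minutes
Remaining: 317 - 70 = 247 minutes
Percent used: 22.1%
Percent remaining: 77.9%

247


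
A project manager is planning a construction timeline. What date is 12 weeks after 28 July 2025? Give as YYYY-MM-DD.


Start: 2025-07-28
Weeks to add: 12
Convert to days: 12 x 7 = 84 days
Add 84 days to 2025-07-28
Result: 2025-10-20

2025-10-20


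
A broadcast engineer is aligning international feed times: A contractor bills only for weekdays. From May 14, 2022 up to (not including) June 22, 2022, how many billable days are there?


Start: 2022-05-14 (Saturday)
End (exclusive): 2022-06-22 (Wednesday)
Total calendar days: 39
Full weeks: 39 // 7 = 5 -> 25 weekdays
Remaining 4 days starting on Saturday:
  Sat(-), Sun(-), Mon(w), Tue(w) -> 2 weekdays
Total business days: 25 + 2 = 27

27


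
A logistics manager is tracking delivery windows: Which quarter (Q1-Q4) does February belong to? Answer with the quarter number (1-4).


Month: February (month 2)
Q1: January-March (months 1-3)
Q2: April-June (months 4-6)
Q3: July-September (months 7-9)
Q4: October-December (months 10-12)
Month 2 falls in Q1

1


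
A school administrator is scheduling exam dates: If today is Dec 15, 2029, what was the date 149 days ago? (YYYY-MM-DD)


Start: 2029-12-15
Subtracting 149 days
Days already passed in December: 15
After going back through December: 134 more days to subtract
November 2029: 30 days, 104 remaining
October 2029: 31 days, 73 remaining
September 2029: 30 days, 43 remaining
August 2029: 31 days, 12 remaining
Result: 2029-07-19

2029-07-19


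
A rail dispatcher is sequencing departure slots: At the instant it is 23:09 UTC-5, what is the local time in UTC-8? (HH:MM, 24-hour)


Local time: 23:09 at UTC-5 (offset -5h)
Target zone: UTC-8 (offset -8h)
Difference: -8 - (-5) = -3 hours
Calculation: 23 + (-3) = 20
Result: 20:09

20:09


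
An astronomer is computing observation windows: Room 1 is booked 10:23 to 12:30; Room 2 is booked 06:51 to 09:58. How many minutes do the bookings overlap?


Interval A: [623, 750] minutes from midnight
Interval B: [411, 598] minutes from midnight
Overlap start = max(623, 411) = 623
Overlap end = min(750, 598) = 598
End <= start, so the intervals do not overlap: 0 minutes

0


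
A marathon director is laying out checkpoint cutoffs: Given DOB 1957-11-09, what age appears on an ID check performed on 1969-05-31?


Birth: 1957-11-09
Reference: 1969-05-31
Year difference: 1969 - 1957 = 12
Has birthday (11-09) occurred by 05-31? No
Birthday not yet reached this year -> subtract 1
Age in full years: 11

11


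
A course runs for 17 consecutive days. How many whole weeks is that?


Total days: 17
Days per week: 7
Division: 17 / 7 = 2 remainder 3
Complete weeks: 2
Remaining days: 3

2


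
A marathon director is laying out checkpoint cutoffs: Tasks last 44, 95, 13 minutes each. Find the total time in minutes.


Durations: 44, 95, 13
Running sum: 44
+ 95 = 139
+ 13 = 152
Total duration: 152 minutes
That is 2 hours and 32 minutes

152


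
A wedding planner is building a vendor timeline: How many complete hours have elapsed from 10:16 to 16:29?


Start: 10:16
End: 16:29
Hour difference: 16 - 10 = 6 hours
Minute difference: 29 - 16 = 13 minutes
Total minutes: 373
Complete hours: 373 / 60 = 6 (remainder 13)

6


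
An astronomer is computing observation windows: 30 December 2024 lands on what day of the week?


Date: 2024-12-30
January 1, 2024 is a Monday
Day of year: 365
Offset from Jan 1: 364 days
364 mod 7 = 0
Result: Monday

Monday


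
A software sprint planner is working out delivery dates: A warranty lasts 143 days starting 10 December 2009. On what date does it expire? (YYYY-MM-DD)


Start: 2009-12-10
Adding 143 days
Days remaining in December: 21
After December: 122 days still to add
January 2010: 31 days, 91 remaining
February 2010: 28 days, 63 remaining
March 2010: 31 days, 32 remaining
April 2010: 30 days, 2 remaining
Result: 2010-05-02

2010-05-02


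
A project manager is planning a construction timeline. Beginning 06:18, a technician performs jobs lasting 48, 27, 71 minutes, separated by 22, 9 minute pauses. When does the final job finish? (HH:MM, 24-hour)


Start: 06:18 = 378 min from midnight
  after task 1 (48 min): 07:06
  after break (22 min): 07:28
  after task 2 (27 min): 07:55
  after break (9 min): 08:04
  after task 3 (71 min): 09:15
Total elapsed: 177 minutes
End time: 09:15

09:15


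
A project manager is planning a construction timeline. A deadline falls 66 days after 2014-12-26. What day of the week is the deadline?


Start: 2014-12-26 (Friday)
Step 1 - find target date: add 66 days
  2014-12-26 + 66 days = 2015-03-02
Step 2 - day of week:
  66 mod 7 = 3
  Friday + 3 days -> Monday
Result: Monday (2015-03-02)

Monday


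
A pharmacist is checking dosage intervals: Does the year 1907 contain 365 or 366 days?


Year: 1907
Check leap year rules:
Divisible by 4? No
1907 is not a leap year
Days: 365

365


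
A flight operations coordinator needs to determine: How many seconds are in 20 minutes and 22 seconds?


Minutes: 20
Extra seconds: 22
Seconds per minute: 60
Minutes to seconds: 20 x 60 = 1200
Total: 1200 + 22 = 1222

1222


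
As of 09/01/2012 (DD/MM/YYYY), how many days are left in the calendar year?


Start: January 09, 2012
End: December 31, 2012
Days left in January: 22
February: 29
March: 31
April: 30
May: 31
... plus remaining months
Sum of remaining months: 335
Total: 22 + 335 = 357

357


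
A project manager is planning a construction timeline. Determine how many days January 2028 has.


Month: January
Year: 2028
January is a 31-day month
Total: 31 days

31


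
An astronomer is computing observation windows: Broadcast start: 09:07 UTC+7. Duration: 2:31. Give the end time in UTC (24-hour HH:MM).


Start: 09:07 in UTC+7
Step 1 - add duration:
  minutes: 7 + 31 = 38
  hours: 9 + 2 + 0 = 11
  end in UTC+7: 11:38
Step 2 - convert UTC+7 -> UTC:
  offset difference: 0 - (7) = -7 hours
  11 + (-7) = 4 -> mod 24 = 4
Result: 04:38 in UTC

04:38


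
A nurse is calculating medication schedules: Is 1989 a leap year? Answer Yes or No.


Year: 1989
Divisible by 4? 1989 / 4 = 497.25 -> No
Not divisible by 4, so NOT a leap year

No


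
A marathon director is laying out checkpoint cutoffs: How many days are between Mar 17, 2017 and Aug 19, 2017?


Start date: 2017-03-17
End date: 2017-08-19
Mar 2017: +15 days
Apr 2017: +30 days
May 2017: +31 days
... (3 more months)
Total: 155 days

155


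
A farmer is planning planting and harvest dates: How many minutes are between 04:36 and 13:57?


Start time: 04:36 = 276 minutes from midnight
End time: 13:57 = 837 minutes from midnight
Difference: 837 - 276 = 561 minutes
That is 9 hours and 21 minutes

561


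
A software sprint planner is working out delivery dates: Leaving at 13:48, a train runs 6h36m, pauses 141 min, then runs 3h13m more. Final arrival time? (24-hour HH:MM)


Depart: 13:48
Leg 1: +396 min -> 20:24
Layover: +141 min -> 22:45
Leg 2: +193 min -> 01:58
Total travel: 730 minutes = 12h 10m
Arrival: 01:58

01:58


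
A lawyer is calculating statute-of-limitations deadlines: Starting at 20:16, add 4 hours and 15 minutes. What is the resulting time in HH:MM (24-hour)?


Start time: 20:16
Adding: 4 hours 15 minutes
Minutes: 16 + 15 = 31
Hours: 20 + 4 + 0 = 24
Hour wraparound: 24 mod 24 = 0
Result: 00:31

00:31


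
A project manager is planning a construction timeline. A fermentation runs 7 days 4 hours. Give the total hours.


Days: 7
Extra hours: 4
Hours per day: 24
Days to hours: 7 x 24 = 168
Total: 168 + 4 = 172

172


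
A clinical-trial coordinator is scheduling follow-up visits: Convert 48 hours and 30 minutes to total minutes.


Hours: 48
Minutes: 30
Convert hours to minutes: 48 x 60 = 2880
Add remaining minutes: 2880 + 30 = 2910

2910


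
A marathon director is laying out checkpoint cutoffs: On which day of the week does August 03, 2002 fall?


Date: 2002-08-03
January 1, 2002 is a Tuesday
Day of year: 215
Offset from Jan 1: 214 days
214 mod 7 = 4
Result: Saturday

Saturday


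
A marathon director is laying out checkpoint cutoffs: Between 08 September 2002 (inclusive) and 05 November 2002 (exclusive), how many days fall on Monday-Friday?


Start: 2002-09-08 (Sunday)
End (exclusive): 2002-11-05 (Tuesday)
Total calendar days: 58
Full weeks: 58 // 7 = 8 -> 40 weekdays
Remaining 2 days starting on Sunday:
  Sun(-), Mon(w) -> 1 weekdays
Total business days: 40 + 1 = 41

41


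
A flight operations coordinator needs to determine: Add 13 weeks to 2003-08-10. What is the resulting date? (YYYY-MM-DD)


Start: 2003-08-10
Weeks to add: 13
Convert to days: 13 x 7 = 91 days
Add 91 days to 2003-08-10
Result: 2003-11-09

2003-11-09


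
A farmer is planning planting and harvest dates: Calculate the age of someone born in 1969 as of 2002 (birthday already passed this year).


Birth year: 1969
Current year: 2002
Age = current year - birth year
Age = 2002 - 1969 = 33

33


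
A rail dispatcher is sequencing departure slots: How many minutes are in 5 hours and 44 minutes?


Hours: 5
Extra minutes: 44
Minutes per hour: 60
Hours to minutes: 5 x 60 = 300
Total: 300 + 44 = 344

344


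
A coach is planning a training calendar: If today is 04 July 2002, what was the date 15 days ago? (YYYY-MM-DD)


Start: 2002-07-04
Subtracting 15 days
Days already passed in July: 4
After going back through July: 11 more days to subtract
June 2002 has 30 days, need 11
Result: 2002-06-19

2002-06-19


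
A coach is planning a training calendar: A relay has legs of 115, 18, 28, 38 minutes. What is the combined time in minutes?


Durations: 115, 18, 28, 38
Running sum: 115
+ 18 = 133
+ 28 = 161
+ 38 = 199
Total duration: 199 minutes
That is 3 hours and 19 minutes

199


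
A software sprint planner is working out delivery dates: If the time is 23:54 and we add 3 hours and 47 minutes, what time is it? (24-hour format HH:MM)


Start time: 23:54
Adding: 3 hours 47 minutes
Minutes: 54 + 47 = 101
Minute overflow: 101 >= 60, so carry 1 hour, minutes = 41
Hours: 23 + 3 + 1 = 27
Hour wraparound: 27 mod 24 = 3
Result: 03:41

03:41


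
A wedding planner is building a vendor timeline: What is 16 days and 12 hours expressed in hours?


Days: 16
Extra hours: 12
Hours per day: 24
Days to hours: 16 x 24 = 384
Total: 384 + 12 = 396

396


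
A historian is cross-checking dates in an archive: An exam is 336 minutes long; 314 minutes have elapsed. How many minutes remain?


Total budget: 336 minutes
Time used: 314 minutes
Remaining: 336 - 314 = 22 minutes
Percent used: 93.5%
Percent remaining: 6.5%

22


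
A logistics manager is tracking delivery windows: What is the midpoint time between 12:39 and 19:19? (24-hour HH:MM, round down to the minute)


Start time: 12:39 = 759 minutes from midnight
End time: 19:19 = 1159 minutes from midnight
Sum: 759 + 1159 = 1918
Midpoint: 1918 / 2 = 959 minutes
Convert: 959 / 60 = 15 hours, 59 minutes
Result: 15:59

15:59


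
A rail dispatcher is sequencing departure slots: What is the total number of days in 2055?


Year: 2055
Check leap year rules:
Divisible by 4? No
2055 is not a leap year
Days: 365

365


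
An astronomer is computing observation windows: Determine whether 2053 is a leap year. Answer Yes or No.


Year: 2053
Divisible by 4? 2053 / 4 = 513.25 -> No
Not divisible by 4, so NOT a leap year

No


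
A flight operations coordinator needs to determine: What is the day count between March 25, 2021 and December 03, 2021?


Start date: 2021-03-25
End date: 2021-12-03
Mar 2021: +7 days
Apr 2021: +30 days
May 2021: +31 days
... (7 more months)
Total: 253 days

253


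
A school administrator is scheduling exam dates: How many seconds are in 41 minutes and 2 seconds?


Minutes: 41
Seconds: 2
Convert minutes to seconds: 41 x 60 = 2460
Add remaining seconds: 2460 + 2 = 2462

2462
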